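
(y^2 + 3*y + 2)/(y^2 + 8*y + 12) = (y + 1)/(y + 6)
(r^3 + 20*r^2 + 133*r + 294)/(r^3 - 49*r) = (r^2 + 13*r + 42)/(r*(r - 7))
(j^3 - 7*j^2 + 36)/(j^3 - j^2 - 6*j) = (j - 6)/j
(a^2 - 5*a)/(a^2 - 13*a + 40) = a/(a - 8)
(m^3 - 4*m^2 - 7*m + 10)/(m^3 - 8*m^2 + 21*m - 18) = (m^3 - 4*m^2 - 7*m + 10)/(m^3 - 8*m^2 + 21*m - 18)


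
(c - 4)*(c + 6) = c^2 + 2*c - 24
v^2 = v^2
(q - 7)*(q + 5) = q^2 - 2*q - 35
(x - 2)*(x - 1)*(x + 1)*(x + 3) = x^4 + x^3 - 7*x^2 - x + 6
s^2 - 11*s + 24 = (s - 8)*(s - 3)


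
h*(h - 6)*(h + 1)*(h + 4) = h^4 - h^3 - 26*h^2 - 24*h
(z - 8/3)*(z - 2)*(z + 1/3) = z^3 - 13*z^2/3 + 34*z/9 + 16/9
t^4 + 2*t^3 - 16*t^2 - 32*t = t*(t - 4)*(t + 2)*(t + 4)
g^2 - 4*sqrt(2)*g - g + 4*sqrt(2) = (g - 1)*(g - 4*sqrt(2))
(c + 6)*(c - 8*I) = c^2 + 6*c - 8*I*c - 48*I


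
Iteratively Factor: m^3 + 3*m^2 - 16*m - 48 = (m + 4)*(m^2 - m - 12) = (m - 4)*(m + 4)*(m + 3)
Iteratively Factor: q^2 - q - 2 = (q + 1)*(q - 2)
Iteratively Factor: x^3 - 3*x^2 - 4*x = (x + 1)*(x^2 - 4*x) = x*(x + 1)*(x - 4)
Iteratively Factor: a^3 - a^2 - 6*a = (a)*(a^2 - a - 6) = a*(a + 2)*(a - 3)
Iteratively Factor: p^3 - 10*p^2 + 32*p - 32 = (p - 2)*(p^2 - 8*p + 16) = (p - 4)*(p - 2)*(p - 4)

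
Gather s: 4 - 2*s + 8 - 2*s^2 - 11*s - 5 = -2*s^2 - 13*s + 7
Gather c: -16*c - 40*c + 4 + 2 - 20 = -56*c - 14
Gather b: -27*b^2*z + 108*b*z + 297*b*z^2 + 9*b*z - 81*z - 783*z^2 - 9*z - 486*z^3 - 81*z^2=-27*b^2*z + b*(297*z^2 + 117*z) - 486*z^3 - 864*z^2 - 90*z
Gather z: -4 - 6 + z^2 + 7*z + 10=z^2 + 7*z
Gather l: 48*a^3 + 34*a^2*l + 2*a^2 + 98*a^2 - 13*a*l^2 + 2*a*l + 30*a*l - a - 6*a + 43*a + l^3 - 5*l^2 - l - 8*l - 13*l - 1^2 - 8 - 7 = 48*a^3 + 100*a^2 + 36*a + l^3 + l^2*(-13*a - 5) + l*(34*a^2 + 32*a - 22) - 16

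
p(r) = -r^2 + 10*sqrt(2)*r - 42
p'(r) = -2*r + 10*sqrt(2)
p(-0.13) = -43.86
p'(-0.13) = 14.40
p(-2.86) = -90.63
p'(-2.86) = 19.86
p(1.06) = -28.13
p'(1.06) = 12.02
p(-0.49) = -49.17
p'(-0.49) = 15.12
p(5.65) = 5.98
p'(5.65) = 2.84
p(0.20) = -39.21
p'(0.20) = 13.74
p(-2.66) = -86.69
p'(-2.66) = 19.46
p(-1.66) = -68.23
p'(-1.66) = 17.46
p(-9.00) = -250.28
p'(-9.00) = 32.14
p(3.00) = -8.57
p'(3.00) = 8.14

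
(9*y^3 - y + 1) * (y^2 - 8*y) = 9*y^5 - 72*y^4 - y^3 + 9*y^2 - 8*y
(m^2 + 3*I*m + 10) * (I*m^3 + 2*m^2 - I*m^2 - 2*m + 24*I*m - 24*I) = I*m^5 - m^4 - I*m^4 + m^3 + 40*I*m^3 - 52*m^2 - 40*I*m^2 + 52*m + 240*I*m - 240*I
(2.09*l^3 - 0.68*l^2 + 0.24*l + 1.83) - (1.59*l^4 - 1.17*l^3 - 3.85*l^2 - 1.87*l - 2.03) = -1.59*l^4 + 3.26*l^3 + 3.17*l^2 + 2.11*l + 3.86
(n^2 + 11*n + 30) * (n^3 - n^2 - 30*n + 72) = n^5 + 10*n^4 - 11*n^3 - 288*n^2 - 108*n + 2160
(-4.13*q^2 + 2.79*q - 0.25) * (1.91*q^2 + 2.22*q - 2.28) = -7.8883*q^4 - 3.8397*q^3 + 15.1327*q^2 - 6.9162*q + 0.57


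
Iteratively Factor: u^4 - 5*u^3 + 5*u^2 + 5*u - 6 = (u - 1)*(u^3 - 4*u^2 + u + 6) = (u - 1)*(u + 1)*(u^2 - 5*u + 6) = (u - 2)*(u - 1)*(u + 1)*(u - 3)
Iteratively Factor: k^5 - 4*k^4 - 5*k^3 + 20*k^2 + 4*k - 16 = (k + 1)*(k^4 - 5*k^3 + 20*k - 16) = (k - 4)*(k + 1)*(k^3 - k^2 - 4*k + 4) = (k - 4)*(k - 1)*(k + 1)*(k^2 - 4) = (k - 4)*(k - 1)*(k + 1)*(k + 2)*(k - 2)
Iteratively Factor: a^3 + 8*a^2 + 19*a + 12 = (a + 3)*(a^2 + 5*a + 4) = (a + 1)*(a + 3)*(a + 4)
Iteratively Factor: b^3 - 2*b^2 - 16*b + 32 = (b - 4)*(b^2 + 2*b - 8) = (b - 4)*(b - 2)*(b + 4)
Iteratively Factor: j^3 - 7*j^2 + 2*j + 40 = (j - 5)*(j^2 - 2*j - 8) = (j - 5)*(j - 4)*(j + 2)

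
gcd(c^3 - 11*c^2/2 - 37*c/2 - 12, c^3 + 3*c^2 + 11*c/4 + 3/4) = c^2 + 5*c/2 + 3/2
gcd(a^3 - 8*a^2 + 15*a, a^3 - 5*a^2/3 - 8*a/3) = a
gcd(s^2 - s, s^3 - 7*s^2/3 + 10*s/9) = s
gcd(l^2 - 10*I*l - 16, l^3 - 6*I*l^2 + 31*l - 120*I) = l - 8*I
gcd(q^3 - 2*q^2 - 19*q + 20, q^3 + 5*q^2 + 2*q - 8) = q^2 + 3*q - 4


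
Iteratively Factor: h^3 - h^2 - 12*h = (h + 3)*(h^2 - 4*h) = (h - 4)*(h + 3)*(h)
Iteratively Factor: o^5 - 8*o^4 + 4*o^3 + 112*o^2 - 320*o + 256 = (o - 4)*(o^4 - 4*o^3 - 12*o^2 + 64*o - 64) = (o - 4)^2*(o^3 - 12*o + 16) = (o - 4)^2*(o - 2)*(o^2 + 2*o - 8) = (o - 4)^2*(o - 2)*(o + 4)*(o - 2)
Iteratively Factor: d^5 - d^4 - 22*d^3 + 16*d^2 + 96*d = (d + 4)*(d^4 - 5*d^3 - 2*d^2 + 24*d) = (d - 4)*(d + 4)*(d^3 - d^2 - 6*d) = (d - 4)*(d - 3)*(d + 4)*(d^2 + 2*d) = (d - 4)*(d - 3)*(d + 2)*(d + 4)*(d)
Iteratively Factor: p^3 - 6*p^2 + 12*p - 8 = (p - 2)*(p^2 - 4*p + 4) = (p - 2)^2*(p - 2)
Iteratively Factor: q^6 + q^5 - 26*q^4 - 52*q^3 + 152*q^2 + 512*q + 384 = (q + 2)*(q^5 - q^4 - 24*q^3 - 4*q^2 + 160*q + 192) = (q - 4)*(q + 2)*(q^4 + 3*q^3 - 12*q^2 - 52*q - 48) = (q - 4)^2*(q + 2)*(q^3 + 7*q^2 + 16*q + 12) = (q - 4)^2*(q + 2)*(q + 3)*(q^2 + 4*q + 4) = (q - 4)^2*(q + 2)^2*(q + 3)*(q + 2)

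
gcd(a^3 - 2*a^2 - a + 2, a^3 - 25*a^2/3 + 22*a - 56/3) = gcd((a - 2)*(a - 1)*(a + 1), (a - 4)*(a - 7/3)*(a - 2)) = a - 2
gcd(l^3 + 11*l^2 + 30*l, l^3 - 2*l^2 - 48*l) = l^2 + 6*l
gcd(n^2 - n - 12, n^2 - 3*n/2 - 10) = n - 4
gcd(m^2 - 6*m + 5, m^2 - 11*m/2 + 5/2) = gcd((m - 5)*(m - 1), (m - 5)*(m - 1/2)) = m - 5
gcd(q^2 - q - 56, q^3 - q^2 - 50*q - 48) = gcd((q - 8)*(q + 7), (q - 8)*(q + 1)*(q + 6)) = q - 8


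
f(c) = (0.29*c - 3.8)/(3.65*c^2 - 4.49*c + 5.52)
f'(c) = (4.49 - 7.3*c)*(0.29*c - 3.8)/(3.65*c^2 - 4.49*c + 5.52)^2 + 0.29/(3.65*c^2 - 4.49*c + 5.52) = (-1.0585*c^2 + 27.74*c - 15.4612)/(13.3225*c^4 - 32.777*c^3 + 60.4561*c^2 - 49.5696*c + 30.4704)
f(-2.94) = -0.09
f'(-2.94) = -0.04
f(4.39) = -0.05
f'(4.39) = 0.03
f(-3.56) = -0.07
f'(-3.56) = -0.03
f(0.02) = -0.70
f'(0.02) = -0.51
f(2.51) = -0.18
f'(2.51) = 0.16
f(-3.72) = -0.07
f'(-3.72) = -0.03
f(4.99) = -0.03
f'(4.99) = 0.02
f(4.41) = -0.04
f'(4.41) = 0.03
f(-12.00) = -0.01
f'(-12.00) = -0.00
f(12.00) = -0.00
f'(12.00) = 0.00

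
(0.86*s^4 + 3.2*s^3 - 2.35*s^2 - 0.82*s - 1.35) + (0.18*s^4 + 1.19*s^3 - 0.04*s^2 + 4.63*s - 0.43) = 1.04*s^4 + 4.39*s^3 - 2.39*s^2 + 3.81*s - 1.78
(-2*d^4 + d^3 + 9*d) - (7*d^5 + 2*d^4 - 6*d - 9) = -7*d^5 - 4*d^4 + d^3 + 15*d + 9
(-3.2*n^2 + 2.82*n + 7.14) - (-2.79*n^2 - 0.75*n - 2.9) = -0.41*n^2 + 3.57*n + 10.04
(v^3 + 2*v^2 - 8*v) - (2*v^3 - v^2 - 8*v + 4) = -v^3 + 3*v^2 - 4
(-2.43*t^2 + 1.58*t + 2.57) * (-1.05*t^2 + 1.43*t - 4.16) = 2.5515*t^4 - 5.1339*t^3 + 9.6697*t^2 - 2.8977*t - 10.6912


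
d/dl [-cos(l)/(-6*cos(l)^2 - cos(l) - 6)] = -6*sin(l)^3/(6*cos(l)^2 + cos(l) + 6)^2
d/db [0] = 0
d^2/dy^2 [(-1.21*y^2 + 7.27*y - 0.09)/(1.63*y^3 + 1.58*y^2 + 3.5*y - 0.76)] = (-6.429698*y^6 + 115.893978*y^5 + 150.887796*y^4 - 57.964292*y^3 + 94.926348*y^2 + 48.723744*y + 34.857464)/(4.330747*y^9 + 12.593706*y^8 + 40.104846*y^7 + 51.96998*y^6 + 74.370876*y^5 + 26.358408*y^4 + 20.482664*y^3 - 25.192176*y^2 + 6.0648*y - 0.438976)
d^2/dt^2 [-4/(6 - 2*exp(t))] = 2*(exp(t) + 3)*exp(t)/(exp(t) - 3)^3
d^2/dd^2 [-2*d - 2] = 0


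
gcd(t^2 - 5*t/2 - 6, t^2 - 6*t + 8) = t - 4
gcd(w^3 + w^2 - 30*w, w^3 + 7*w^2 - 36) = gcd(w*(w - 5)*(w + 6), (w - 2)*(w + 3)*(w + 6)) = w + 6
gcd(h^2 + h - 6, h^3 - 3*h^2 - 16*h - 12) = 1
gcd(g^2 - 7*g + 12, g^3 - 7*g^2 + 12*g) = g^2 - 7*g + 12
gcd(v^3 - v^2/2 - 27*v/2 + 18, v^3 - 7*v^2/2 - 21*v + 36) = v^2 + 5*v/2 - 6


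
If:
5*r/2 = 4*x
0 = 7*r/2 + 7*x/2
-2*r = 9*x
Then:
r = 0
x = 0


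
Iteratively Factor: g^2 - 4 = (g + 2)*(g - 2)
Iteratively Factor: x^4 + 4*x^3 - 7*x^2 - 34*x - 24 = (x + 2)*(x^3 + 2*x^2 - 11*x - 12) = (x - 3)*(x + 2)*(x^2 + 5*x + 4) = (x - 3)*(x + 2)*(x + 4)*(x + 1)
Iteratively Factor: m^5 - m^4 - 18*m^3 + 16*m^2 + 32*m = (m - 2)*(m^4 + m^3 - 16*m^2 - 16*m) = (m - 2)*(m + 4)*(m^3 - 3*m^2 - 4*m) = (m - 2)*(m + 1)*(m + 4)*(m^2 - 4*m) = (m - 4)*(m - 2)*(m + 1)*(m + 4)*(m)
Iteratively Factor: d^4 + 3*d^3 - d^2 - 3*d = (d + 3)*(d^3 - d) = (d - 1)*(d + 3)*(d^2 + d) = d*(d - 1)*(d + 3)*(d + 1)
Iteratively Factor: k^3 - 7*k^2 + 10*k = (k - 5)*(k^2 - 2*k) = (k - 5)*(k - 2)*(k)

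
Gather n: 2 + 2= 4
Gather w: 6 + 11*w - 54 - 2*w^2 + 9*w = -2*w^2 + 20*w - 48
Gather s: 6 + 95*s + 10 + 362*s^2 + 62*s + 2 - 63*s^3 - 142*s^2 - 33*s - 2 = -63*s^3 + 220*s^2 + 124*s + 16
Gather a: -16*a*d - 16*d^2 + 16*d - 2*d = -16*a*d - 16*d^2 + 14*d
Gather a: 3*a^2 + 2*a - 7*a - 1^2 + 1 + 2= 3*a^2 - 5*a + 2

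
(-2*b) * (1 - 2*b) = 4*b^2 - 2*b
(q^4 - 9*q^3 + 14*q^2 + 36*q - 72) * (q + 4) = q^5 - 5*q^4 - 22*q^3 + 92*q^2 + 72*q - 288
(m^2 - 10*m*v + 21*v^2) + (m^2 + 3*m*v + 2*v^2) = 2*m^2 - 7*m*v + 23*v^2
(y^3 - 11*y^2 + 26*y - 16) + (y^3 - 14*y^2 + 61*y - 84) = 2*y^3 - 25*y^2 + 87*y - 100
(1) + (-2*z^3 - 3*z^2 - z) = -2*z^3 - 3*z^2 - z + 1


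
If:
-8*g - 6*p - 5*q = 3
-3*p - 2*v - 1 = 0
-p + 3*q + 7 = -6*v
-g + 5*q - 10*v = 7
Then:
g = -241/828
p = 73/276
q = -187/414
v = -165/184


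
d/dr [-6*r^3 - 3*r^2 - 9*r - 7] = -18*r^2 - 6*r - 9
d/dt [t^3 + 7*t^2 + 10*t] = 3*t^2 + 14*t + 10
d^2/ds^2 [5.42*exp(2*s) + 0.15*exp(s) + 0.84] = (21.68*exp(s) + 0.15)*exp(s)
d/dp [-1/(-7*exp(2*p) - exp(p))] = (-14*exp(p) - 1)*exp(-p)/(7*exp(p) + 1)^2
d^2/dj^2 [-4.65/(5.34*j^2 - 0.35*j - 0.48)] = (-265.19508*j^2 + 17.3817*j + 4.65*(10.68*j - 0.35)*(21.36*j - 0.7) + 23.83776)/(-5.34*j^2 + 0.35*j + 0.48)^3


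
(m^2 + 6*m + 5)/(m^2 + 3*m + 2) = (m + 5)/(m + 2)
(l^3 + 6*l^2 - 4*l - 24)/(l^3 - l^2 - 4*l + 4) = (l + 6)/(l - 1)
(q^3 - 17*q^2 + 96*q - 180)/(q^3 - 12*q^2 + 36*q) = (q - 5)/q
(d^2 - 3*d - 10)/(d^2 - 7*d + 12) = (d^2 - 3*d - 10)/(d^2 - 7*d + 12)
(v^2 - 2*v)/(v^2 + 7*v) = (v - 2)/(v + 7)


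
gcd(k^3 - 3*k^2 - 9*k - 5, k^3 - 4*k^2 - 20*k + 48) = 1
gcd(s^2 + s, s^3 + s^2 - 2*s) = s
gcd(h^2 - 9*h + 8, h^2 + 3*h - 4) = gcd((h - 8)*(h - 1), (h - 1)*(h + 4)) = h - 1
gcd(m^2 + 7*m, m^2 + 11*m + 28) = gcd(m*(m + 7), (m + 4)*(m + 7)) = m + 7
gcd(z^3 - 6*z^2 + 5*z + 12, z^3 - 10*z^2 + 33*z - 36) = z^2 - 7*z + 12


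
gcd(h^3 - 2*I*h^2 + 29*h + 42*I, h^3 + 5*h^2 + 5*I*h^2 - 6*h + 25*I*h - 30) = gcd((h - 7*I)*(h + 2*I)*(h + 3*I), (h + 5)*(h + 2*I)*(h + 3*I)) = h^2 + 5*I*h - 6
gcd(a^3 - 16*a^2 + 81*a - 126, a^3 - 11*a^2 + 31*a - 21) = a^2 - 10*a + 21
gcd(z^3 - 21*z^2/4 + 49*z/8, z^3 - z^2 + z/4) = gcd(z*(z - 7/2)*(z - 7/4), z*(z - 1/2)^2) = z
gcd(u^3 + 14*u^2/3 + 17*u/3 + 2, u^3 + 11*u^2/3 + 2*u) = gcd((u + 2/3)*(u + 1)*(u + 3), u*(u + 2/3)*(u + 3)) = u^2 + 11*u/3 + 2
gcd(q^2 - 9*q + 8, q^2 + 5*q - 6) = q - 1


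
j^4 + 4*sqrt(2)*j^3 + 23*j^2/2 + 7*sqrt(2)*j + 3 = (j + sqrt(2)/2)*(j + sqrt(2))^2*(j + 3*sqrt(2)/2)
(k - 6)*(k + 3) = k^2 - 3*k - 18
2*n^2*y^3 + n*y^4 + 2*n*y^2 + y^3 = y^2*(2*n + y)*(n*y + 1)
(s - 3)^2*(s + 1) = s^3 - 5*s^2 + 3*s + 9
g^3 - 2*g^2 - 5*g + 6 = (g - 3)*(g - 1)*(g + 2)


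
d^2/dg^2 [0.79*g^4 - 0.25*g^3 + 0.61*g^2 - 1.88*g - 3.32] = 9.48*g^2 - 1.5*g + 1.22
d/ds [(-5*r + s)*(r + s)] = -4*r + 2*s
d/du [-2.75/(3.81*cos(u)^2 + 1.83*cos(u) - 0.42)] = -(20.955*cos(u) + 5.0325)*sin(u)/(3.81*cos(u)^2 + 1.83*cos(u) - 0.42)^2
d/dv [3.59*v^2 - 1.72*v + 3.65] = 7.18*v - 1.72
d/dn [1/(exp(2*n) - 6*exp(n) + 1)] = 2*(3 - exp(n))*exp(n)/(exp(2*n) - 6*exp(n) + 1)^2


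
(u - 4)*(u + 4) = u^2 - 16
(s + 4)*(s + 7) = s^2 + 11*s + 28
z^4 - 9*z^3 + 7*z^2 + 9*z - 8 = (z - 8)*(z - 1)^2*(z + 1)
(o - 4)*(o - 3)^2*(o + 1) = o^4 - 9*o^3 + 23*o^2 - 3*o - 36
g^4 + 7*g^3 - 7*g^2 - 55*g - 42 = (g - 3)*(g + 1)*(g + 2)*(g + 7)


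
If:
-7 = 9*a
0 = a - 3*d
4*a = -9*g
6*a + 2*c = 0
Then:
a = -7/9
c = 7/3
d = -7/27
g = 28/81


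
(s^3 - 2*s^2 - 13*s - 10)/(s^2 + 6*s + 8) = (s^2 - 4*s - 5)/(s + 4)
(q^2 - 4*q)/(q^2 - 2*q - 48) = q*(4 - q)/(-q^2 + 2*q + 48)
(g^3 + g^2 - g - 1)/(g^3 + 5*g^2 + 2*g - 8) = (g^2 + 2*g + 1)/(g^2 + 6*g + 8)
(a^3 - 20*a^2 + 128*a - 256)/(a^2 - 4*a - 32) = (a^2 - 12*a + 32)/(a + 4)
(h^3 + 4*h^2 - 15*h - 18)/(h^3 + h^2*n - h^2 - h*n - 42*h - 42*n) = (h^2 - 2*h - 3)/(h^2 + h*n - 7*h - 7*n)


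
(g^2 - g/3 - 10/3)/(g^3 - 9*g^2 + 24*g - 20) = (g + 5/3)/(g^2 - 7*g + 10)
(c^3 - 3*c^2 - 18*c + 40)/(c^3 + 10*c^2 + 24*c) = (c^2 - 7*c + 10)/(c*(c + 6))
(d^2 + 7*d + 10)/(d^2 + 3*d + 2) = (d + 5)/(d + 1)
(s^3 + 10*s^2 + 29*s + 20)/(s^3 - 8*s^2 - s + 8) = (s^2 + 9*s + 20)/(s^2 - 9*s + 8)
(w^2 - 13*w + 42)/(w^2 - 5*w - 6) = (w - 7)/(w + 1)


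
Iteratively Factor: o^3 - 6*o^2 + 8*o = (o)*(o^2 - 6*o + 8) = o*(o - 2)*(o - 4)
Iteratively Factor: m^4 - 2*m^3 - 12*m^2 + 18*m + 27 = (m - 3)*(m^3 + m^2 - 9*m - 9) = (m - 3)^2*(m^2 + 4*m + 3) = (m - 3)^2*(m + 3)*(m + 1)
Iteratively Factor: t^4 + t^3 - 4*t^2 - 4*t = (t)*(t^3 + t^2 - 4*t - 4) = t*(t - 2)*(t^2 + 3*t + 2) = t*(t - 2)*(t + 1)*(t + 2)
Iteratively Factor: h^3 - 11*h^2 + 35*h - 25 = (h - 5)*(h^2 - 6*h + 5) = (h - 5)*(h - 1)*(h - 5)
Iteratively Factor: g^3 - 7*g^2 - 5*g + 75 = (g - 5)*(g^2 - 2*g - 15) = (g - 5)*(g + 3)*(g - 5)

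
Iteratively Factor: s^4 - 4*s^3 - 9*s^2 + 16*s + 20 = (s + 2)*(s^3 - 6*s^2 + 3*s + 10) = (s - 2)*(s + 2)*(s^2 - 4*s - 5) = (s - 5)*(s - 2)*(s + 2)*(s + 1)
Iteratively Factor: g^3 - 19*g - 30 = (g - 5)*(g^2 + 5*g + 6) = (g - 5)*(g + 2)*(g + 3)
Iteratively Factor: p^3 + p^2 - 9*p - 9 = (p + 1)*(p^2 - 9) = (p - 3)*(p + 1)*(p + 3)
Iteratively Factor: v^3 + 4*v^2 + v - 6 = (v - 1)*(v^2 + 5*v + 6) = (v - 1)*(v + 2)*(v + 3)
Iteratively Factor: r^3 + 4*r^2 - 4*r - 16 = (r - 2)*(r^2 + 6*r + 8) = (r - 2)*(r + 2)*(r + 4)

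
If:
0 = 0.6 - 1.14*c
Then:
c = 0.53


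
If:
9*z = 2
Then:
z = 2/9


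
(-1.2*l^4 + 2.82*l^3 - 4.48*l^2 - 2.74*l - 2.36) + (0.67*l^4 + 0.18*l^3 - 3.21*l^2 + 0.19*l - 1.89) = -0.53*l^4 + 3.0*l^3 - 7.69*l^2 - 2.55*l - 4.25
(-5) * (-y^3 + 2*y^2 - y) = 5*y^3 - 10*y^2 + 5*y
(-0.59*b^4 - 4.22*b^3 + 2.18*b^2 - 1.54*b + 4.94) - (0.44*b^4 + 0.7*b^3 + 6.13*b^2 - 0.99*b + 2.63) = -1.03*b^4 - 4.92*b^3 - 3.95*b^2 - 0.55*b + 2.31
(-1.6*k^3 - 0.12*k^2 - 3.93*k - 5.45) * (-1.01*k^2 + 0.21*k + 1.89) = 1.616*k^5 - 0.2148*k^4 + 0.9201*k^3 + 4.4524*k^2 - 8.5722*k - 10.3005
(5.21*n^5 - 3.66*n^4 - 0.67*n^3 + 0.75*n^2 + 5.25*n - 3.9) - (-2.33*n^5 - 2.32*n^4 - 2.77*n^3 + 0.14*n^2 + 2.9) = 7.54*n^5 - 1.34*n^4 + 2.1*n^3 + 0.61*n^2 + 5.25*n - 6.8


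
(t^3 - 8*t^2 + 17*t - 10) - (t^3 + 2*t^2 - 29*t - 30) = -10*t^2 + 46*t + 20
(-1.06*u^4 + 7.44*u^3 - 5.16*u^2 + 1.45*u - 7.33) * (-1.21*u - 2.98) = 1.2826*u^5 - 5.8436*u^4 - 15.9276*u^3 + 13.6223*u^2 + 4.5483*u + 21.8434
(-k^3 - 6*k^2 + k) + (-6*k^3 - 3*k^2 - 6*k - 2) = -7*k^3 - 9*k^2 - 5*k - 2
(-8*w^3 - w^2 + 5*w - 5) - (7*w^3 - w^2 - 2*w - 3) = -15*w^3 + 7*w - 2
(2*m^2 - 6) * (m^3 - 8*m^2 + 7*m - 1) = 2*m^5 - 16*m^4 + 8*m^3 + 46*m^2 - 42*m + 6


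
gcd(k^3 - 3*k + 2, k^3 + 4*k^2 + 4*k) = k + 2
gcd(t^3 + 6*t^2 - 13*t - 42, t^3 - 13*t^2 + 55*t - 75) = t - 3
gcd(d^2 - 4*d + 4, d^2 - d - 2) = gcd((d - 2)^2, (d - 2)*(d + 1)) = d - 2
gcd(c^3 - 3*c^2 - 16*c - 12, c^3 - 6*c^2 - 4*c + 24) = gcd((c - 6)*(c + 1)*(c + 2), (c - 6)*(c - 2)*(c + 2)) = c^2 - 4*c - 12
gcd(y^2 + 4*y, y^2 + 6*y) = y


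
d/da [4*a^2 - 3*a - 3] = 8*a - 3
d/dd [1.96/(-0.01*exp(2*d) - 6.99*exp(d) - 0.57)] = (0.0392*exp(d) + 13.7004)*exp(d)/(0.01*exp(2*d) + 6.99*exp(d) + 0.57)^2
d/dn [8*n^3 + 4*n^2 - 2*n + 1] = 24*n^2 + 8*n - 2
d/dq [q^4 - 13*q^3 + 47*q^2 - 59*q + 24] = 4*q^3 - 39*q^2 + 94*q - 59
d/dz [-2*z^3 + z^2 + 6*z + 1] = -6*z^2 + 2*z + 6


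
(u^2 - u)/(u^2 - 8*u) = (u - 1)/(u - 8)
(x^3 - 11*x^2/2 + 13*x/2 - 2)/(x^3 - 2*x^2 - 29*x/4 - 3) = 2*(2*x^2 - 3*x + 1)/(4*x^2 + 8*x + 3)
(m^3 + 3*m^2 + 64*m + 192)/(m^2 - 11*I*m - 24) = (m^2 + m*(3 + 8*I) + 24*I)/(m - 3*I)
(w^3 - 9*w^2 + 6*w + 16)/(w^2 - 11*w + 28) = (w^3 - 9*w^2 + 6*w + 16)/(w^2 - 11*w + 28)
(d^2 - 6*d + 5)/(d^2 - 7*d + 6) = (d - 5)/(d - 6)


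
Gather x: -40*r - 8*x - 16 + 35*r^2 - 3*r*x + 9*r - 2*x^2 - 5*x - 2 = 35*r^2 - 31*r - 2*x^2 + x*(-3*r - 13) - 18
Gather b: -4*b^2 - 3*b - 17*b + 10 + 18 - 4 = -4*b^2 - 20*b + 24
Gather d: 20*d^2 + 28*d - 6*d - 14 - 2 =20*d^2 + 22*d - 16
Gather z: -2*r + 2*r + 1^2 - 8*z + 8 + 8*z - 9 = 0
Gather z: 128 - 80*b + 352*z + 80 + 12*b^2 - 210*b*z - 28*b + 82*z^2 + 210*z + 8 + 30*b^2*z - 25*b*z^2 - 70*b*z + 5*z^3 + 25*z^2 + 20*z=12*b^2 - 108*b + 5*z^3 + z^2*(107 - 25*b) + z*(30*b^2 - 280*b + 582) + 216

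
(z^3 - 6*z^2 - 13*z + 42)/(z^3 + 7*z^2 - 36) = (z - 7)/(z + 6)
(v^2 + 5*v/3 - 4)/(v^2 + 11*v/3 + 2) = (3*v - 4)/(3*v + 2)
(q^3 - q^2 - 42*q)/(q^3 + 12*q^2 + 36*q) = (q - 7)/(q + 6)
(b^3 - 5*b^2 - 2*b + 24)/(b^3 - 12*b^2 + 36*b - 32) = (b^3 - 5*b^2 - 2*b + 24)/(b^3 - 12*b^2 + 36*b - 32)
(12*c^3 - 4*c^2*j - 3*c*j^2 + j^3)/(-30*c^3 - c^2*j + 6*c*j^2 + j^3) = (-6*c^2 - c*j + j^2)/(15*c^2 + 8*c*j + j^2)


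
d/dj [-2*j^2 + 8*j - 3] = 8 - 4*j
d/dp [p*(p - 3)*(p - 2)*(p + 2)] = 4*p^3 - 9*p^2 - 8*p + 12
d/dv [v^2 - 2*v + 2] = 2*v - 2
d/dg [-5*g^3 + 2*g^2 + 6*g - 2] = -15*g^2 + 4*g + 6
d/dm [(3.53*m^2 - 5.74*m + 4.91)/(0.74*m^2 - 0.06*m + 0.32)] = (4.0358*m^2 - 5.0076*m - 1.5422)/(0.5476*m^4 - 0.0888*m^3 + 0.4772*m^2 - 0.0384*m + 0.1024)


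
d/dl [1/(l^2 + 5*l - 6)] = (-2*l - 5)/(l^2 + 5*l - 6)^2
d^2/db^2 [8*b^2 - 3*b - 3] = 16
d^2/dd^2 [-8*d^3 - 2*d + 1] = -48*d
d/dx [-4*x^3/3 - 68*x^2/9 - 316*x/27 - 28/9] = -4*x^2 - 136*x/9 - 316/27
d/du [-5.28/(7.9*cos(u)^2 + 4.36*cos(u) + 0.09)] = -(83.424*cos(u) + 23.0208)*sin(u)/(7.9*cos(u)^2 + 4.36*cos(u) + 0.09)^2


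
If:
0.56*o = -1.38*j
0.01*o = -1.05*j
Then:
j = 0.00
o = 0.00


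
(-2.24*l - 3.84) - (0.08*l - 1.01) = -2.32*l - 2.83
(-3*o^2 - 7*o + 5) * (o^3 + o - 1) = -3*o^5 - 7*o^4 + 2*o^3 - 4*o^2 + 12*o - 5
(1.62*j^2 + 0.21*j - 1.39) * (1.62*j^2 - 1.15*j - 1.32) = 2.6244*j^4 - 1.5228*j^3 - 4.6317*j^2 + 1.3213*j + 1.8348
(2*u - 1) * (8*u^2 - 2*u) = 16*u^3 - 12*u^2 + 2*u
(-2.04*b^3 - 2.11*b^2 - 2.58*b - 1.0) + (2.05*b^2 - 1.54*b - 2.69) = -2.04*b^3 - 0.0600000000000001*b^2 - 4.12*b - 3.69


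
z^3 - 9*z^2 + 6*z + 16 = (z - 8)*(z - 2)*(z + 1)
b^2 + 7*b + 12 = (b + 3)*(b + 4)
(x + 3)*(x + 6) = x^2 + 9*x + 18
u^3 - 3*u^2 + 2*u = u*(u - 2)*(u - 1)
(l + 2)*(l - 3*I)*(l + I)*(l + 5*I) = l^4 + 2*l^3 + 3*I*l^3 + 13*l^2 + 6*I*l^2 + 26*l + 15*I*l + 30*I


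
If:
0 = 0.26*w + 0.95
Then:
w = -3.65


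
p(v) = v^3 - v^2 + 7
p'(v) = 3*v^2 - 2*v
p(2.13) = 12.13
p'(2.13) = 9.35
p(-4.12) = -79.91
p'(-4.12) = 59.16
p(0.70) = 6.85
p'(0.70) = 0.07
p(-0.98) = 5.10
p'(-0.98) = 4.84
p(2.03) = 11.24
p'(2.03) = 8.30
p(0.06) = 7.00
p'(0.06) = -0.11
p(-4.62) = -112.96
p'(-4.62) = 73.27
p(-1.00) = 5.00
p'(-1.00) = 5.00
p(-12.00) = -1865.00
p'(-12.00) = 456.00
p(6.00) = 187.00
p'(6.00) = 96.00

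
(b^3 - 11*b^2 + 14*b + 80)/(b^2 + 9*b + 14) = (b^2 - 13*b + 40)/(b + 7)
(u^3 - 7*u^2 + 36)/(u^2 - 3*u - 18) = (u^2 - u - 6)/(u + 3)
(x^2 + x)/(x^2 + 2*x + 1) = x/(x + 1)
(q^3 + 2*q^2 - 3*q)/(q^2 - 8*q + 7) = q*(q + 3)/(q - 7)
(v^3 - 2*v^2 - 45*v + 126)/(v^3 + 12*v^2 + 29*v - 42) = (v^2 - 9*v + 18)/(v^2 + 5*v - 6)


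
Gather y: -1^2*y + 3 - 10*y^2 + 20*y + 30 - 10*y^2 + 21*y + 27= -20*y^2 + 40*y + 60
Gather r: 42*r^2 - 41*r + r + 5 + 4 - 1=42*r^2 - 40*r + 8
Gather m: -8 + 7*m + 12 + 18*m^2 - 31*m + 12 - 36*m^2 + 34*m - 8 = -18*m^2 + 10*m + 8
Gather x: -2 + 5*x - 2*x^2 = -2*x^2 + 5*x - 2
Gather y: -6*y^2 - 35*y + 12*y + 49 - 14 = -6*y^2 - 23*y + 35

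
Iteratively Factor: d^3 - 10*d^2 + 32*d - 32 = (d - 4)*(d^2 - 6*d + 8) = (d - 4)*(d - 2)*(d - 4)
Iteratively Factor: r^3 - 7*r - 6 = (r + 1)*(r^2 - r - 6) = (r - 3)*(r + 1)*(r + 2)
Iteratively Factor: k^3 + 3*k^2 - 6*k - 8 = (k - 2)*(k^2 + 5*k + 4) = (k - 2)*(k + 1)*(k + 4)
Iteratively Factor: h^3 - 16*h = (h)*(h^2 - 16) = h*(h + 4)*(h - 4)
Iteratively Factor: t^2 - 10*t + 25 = (t - 5)*(t - 5)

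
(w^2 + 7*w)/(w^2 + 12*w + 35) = w/(w + 5)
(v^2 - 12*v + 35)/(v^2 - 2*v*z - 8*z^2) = (-v^2 + 12*v - 35)/(-v^2 + 2*v*z + 8*z^2)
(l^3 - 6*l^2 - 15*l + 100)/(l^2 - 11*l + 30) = (l^2 - l - 20)/(l - 6)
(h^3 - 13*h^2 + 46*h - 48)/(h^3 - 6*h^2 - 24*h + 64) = (h - 3)/(h + 4)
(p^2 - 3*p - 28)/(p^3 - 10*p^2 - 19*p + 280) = (p + 4)/(p^2 - 3*p - 40)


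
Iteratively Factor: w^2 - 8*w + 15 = (w - 3)*(w - 5)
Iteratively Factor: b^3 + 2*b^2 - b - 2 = (b + 1)*(b^2 + b - 2) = (b + 1)*(b + 2)*(b - 1)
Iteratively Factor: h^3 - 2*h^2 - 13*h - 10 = (h + 1)*(h^2 - 3*h - 10) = (h - 5)*(h + 1)*(h + 2)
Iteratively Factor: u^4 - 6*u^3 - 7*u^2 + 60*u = (u + 3)*(u^3 - 9*u^2 + 20*u) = u*(u + 3)*(u^2 - 9*u + 20) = u*(u - 4)*(u + 3)*(u - 5)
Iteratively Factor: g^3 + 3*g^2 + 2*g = (g + 1)*(g^2 + 2*g) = g*(g + 1)*(g + 2)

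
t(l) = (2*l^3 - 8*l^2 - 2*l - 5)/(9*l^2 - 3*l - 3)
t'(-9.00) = 0.22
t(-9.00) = -2.78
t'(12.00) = 0.23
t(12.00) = 1.81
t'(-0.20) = -8.53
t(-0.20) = 2.42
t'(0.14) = 1.02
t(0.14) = 1.67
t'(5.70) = 0.25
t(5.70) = 0.35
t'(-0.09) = -3.00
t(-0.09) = 1.84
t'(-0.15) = -5.28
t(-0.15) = 2.08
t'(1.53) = 1.73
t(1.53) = -1.46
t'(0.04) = -0.36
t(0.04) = 1.64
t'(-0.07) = -2.46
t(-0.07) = 1.78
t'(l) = (3 - 18*l)*(2*l^3 - 8*l^2 - 2*l - 5)/(9*l^2 - 3*l - 3)^2 + (6*l^2 - 16*l - 2)/(9*l^2 - 3*l - 3) = (6*l^4 - 4*l^3 + 8*l^2 + 46*l - 3)/(3*(9*l^4 - 6*l^3 - 5*l^2 + 2*l + 1))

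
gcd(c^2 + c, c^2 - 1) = c + 1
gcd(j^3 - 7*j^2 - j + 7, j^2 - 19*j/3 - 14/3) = j - 7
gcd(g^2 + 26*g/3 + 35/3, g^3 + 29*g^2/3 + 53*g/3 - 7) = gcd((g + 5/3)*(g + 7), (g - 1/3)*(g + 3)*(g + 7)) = g + 7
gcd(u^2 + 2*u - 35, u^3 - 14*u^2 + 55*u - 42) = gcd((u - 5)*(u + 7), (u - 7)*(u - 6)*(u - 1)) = 1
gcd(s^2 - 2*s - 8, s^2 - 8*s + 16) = s - 4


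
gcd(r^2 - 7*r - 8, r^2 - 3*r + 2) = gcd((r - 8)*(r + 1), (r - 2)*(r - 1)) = 1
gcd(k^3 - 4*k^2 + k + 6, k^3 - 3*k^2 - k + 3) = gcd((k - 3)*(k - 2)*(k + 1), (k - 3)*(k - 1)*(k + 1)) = k^2 - 2*k - 3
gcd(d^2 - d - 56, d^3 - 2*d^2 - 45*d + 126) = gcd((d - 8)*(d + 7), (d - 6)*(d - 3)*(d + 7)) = d + 7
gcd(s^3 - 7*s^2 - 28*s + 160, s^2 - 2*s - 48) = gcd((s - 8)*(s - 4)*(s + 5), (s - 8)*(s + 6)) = s - 8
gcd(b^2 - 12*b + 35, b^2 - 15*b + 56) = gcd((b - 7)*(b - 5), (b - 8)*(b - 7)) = b - 7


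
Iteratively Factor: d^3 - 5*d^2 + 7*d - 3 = (d - 1)*(d^2 - 4*d + 3) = (d - 1)^2*(d - 3)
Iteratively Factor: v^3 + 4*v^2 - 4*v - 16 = (v - 2)*(v^2 + 6*v + 8) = (v - 2)*(v + 2)*(v + 4)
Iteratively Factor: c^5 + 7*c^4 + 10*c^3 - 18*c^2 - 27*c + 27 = (c + 3)*(c^4 + 4*c^3 - 2*c^2 - 12*c + 9) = (c - 1)*(c + 3)*(c^3 + 5*c^2 + 3*c - 9) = (c - 1)^2*(c + 3)*(c^2 + 6*c + 9) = (c - 1)^2*(c + 3)^2*(c + 3)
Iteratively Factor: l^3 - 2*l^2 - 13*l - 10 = (l - 5)*(l^2 + 3*l + 2) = (l - 5)*(l + 2)*(l + 1)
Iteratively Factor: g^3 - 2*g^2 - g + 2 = (g - 1)*(g^2 - g - 2) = (g - 2)*(g - 1)*(g + 1)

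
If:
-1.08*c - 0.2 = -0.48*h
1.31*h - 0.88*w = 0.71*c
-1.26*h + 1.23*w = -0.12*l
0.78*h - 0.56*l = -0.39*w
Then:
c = -0.41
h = -0.50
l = -0.99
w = -0.42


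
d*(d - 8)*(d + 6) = d^3 - 2*d^2 - 48*d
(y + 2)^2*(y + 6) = y^3 + 10*y^2 + 28*y + 24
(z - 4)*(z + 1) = z^2 - 3*z - 4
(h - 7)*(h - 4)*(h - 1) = h^3 - 12*h^2 + 39*h - 28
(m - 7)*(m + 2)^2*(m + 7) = m^4 + 4*m^3 - 45*m^2 - 196*m - 196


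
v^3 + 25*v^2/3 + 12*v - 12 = (v - 2/3)*(v + 3)*(v + 6)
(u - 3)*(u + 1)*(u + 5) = u^3 + 3*u^2 - 13*u - 15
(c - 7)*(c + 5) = c^2 - 2*c - 35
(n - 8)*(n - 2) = n^2 - 10*n + 16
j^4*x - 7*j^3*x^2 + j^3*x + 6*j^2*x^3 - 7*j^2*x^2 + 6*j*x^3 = j*(j - 6*x)*(j - x)*(j*x + x)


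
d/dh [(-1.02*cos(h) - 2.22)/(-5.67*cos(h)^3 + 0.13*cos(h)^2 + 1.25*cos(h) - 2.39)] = (11.5668*cos(h)^3 + 37.6296*cos(h)^2 - 0.5772*cos(h) - 5.2128)*sin(h)/(32.1489*cos(h)^6 - 1.4742*cos(h)^5 - 14.1581*cos(h)^4 + 27.4276*cos(h)^3 + 0.9411*cos(h)^2 - 5.975*cos(h) + 5.7121)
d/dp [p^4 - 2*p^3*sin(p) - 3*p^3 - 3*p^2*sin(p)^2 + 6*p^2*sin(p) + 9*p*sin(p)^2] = -2*p^3*cos(p) + 4*p^3 - 3*p^2*sin(2*p) + 6*sqrt(2)*p^2*cos(p + pi/4) - 9*p^2 + 12*p*sin(p) + 9*p*sin(2*p) + 3*p*cos(2*p) - 3*p - 9*cos(2*p)/2 + 9/2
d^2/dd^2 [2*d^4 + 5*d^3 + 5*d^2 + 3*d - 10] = 24*d^2 + 30*d + 10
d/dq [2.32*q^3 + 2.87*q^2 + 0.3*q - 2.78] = 6.96*q^2 + 5.74*q + 0.3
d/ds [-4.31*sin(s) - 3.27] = -4.31*cos(s)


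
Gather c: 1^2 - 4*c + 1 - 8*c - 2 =-12*c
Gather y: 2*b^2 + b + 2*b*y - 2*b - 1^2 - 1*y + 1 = 2*b^2 - b + y*(2*b - 1)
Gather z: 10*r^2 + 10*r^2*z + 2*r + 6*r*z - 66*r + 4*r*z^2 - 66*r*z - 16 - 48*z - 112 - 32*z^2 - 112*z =10*r^2 - 64*r + z^2*(4*r - 32) + z*(10*r^2 - 60*r - 160) - 128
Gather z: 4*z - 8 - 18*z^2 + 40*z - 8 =-18*z^2 + 44*z - 16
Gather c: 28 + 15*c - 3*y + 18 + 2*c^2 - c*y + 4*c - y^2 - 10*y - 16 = 2*c^2 + c*(19 - y) - y^2 - 13*y + 30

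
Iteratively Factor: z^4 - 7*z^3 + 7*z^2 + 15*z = (z - 5)*(z^3 - 2*z^2 - 3*z) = z*(z - 5)*(z^2 - 2*z - 3) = z*(z - 5)*(z + 1)*(z - 3)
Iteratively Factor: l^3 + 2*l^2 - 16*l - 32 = (l - 4)*(l^2 + 6*l + 8) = (l - 4)*(l + 4)*(l + 2)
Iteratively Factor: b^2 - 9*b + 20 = (b - 4)*(b - 5)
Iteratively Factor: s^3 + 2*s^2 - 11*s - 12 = (s + 1)*(s^2 + s - 12) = (s - 3)*(s + 1)*(s + 4)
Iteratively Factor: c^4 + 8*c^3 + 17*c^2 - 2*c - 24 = (c + 2)*(c^3 + 6*c^2 + 5*c - 12) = (c + 2)*(c + 3)*(c^2 + 3*c - 4) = (c + 2)*(c + 3)*(c + 4)*(c - 1)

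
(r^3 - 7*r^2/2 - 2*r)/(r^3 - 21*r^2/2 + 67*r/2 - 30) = r*(2*r + 1)/(2*r^2 - 13*r + 15)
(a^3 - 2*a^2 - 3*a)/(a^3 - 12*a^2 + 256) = a*(a^2 - 2*a - 3)/(a^3 - 12*a^2 + 256)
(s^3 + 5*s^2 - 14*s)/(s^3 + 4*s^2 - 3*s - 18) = s*(s + 7)/(s^2 + 6*s + 9)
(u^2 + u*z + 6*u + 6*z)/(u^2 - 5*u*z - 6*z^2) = (-u - 6)/(-u + 6*z)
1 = 1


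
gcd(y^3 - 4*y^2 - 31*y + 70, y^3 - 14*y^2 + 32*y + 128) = 1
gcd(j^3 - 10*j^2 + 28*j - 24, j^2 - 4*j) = 1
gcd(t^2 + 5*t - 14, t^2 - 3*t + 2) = t - 2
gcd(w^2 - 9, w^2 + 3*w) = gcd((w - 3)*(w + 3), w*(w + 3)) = w + 3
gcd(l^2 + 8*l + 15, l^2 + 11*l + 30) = l + 5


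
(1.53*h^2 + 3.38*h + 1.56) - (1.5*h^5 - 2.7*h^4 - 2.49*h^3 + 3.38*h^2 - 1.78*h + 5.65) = -1.5*h^5 + 2.7*h^4 + 2.49*h^3 - 1.85*h^2 + 5.16*h - 4.09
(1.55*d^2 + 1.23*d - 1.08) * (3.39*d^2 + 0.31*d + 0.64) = 5.2545*d^4 + 4.6502*d^3 - 2.2879*d^2 + 0.4524*d - 0.6912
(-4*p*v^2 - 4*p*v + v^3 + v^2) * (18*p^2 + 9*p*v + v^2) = -72*p^3*v^2 - 72*p^3*v - 18*p^2*v^3 - 18*p^2*v^2 + 5*p*v^4 + 5*p*v^3 + v^5 + v^4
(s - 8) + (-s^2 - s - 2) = -s^2 - 10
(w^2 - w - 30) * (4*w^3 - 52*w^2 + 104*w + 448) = 4*w^5 - 56*w^4 + 36*w^3 + 1904*w^2 - 3568*w - 13440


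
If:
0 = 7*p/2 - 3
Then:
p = 6/7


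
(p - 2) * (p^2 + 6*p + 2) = p^3 + 4*p^2 - 10*p - 4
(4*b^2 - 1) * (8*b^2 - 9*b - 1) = 32*b^4 - 36*b^3 - 12*b^2 + 9*b + 1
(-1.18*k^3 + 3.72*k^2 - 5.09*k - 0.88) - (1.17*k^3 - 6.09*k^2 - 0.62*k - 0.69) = -2.35*k^3 + 9.81*k^2 - 4.47*k - 0.19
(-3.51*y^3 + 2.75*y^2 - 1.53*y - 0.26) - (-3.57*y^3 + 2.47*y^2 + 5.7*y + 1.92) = 0.0600000000000001*y^3 + 0.28*y^2 - 7.23*y - 2.18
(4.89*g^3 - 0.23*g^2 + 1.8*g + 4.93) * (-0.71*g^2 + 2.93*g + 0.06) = -3.4719*g^5 + 14.491*g^4 - 1.6585*g^3 + 1.7599*g^2 + 14.5529*g + 0.2958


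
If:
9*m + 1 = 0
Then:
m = -1/9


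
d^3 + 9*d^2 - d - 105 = (d - 3)*(d + 5)*(d + 7)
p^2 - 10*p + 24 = (p - 6)*(p - 4)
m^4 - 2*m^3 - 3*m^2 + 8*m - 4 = (m - 2)*(m - 1)^2*(m + 2)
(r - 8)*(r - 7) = r^2 - 15*r + 56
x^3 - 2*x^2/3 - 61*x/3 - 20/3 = (x - 5)*(x + 1/3)*(x + 4)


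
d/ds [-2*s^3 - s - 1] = -6*s^2 - 1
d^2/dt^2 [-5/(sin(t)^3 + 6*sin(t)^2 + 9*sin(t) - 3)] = 15*(3*sin(t)^6 + 22*sin(t)^5 + 50*sin(t)^4 + 31*sin(t)^3 - 39*sin(t)^2 - 105*sin(t) - 66)/(sin(t)^3 + 6*sin(t)^2 + 9*sin(t) - 3)^3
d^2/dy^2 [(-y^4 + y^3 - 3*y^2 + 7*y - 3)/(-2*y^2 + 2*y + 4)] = (y^6 - 3*y^5 - 3*y^4 + 9*y^3 + 45*y^2 - 63*y + 35)/(y^6 - 3*y^5 - 3*y^4 + 11*y^3 + 6*y^2 - 12*y - 8)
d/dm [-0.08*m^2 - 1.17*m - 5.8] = -0.16*m - 1.17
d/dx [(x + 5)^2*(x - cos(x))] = (x + 5)*(2*x + (x + 5)*(sin(x) + 1) - 2*cos(x))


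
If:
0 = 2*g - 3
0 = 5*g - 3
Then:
No Solution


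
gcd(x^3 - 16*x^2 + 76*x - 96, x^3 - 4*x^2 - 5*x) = 1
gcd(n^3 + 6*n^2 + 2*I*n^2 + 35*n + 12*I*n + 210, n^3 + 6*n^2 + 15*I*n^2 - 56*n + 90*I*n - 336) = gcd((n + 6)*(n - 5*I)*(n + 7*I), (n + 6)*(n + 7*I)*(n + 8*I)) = n^2 + n*(6 + 7*I) + 42*I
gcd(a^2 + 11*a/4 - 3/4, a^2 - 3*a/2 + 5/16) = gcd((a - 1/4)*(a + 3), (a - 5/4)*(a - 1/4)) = a - 1/4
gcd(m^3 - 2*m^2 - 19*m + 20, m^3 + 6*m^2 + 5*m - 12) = m^2 + 3*m - 4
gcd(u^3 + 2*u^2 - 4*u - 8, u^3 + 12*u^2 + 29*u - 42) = 1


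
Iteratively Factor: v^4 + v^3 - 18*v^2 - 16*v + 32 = (v - 1)*(v^3 + 2*v^2 - 16*v - 32) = (v - 1)*(v + 4)*(v^2 - 2*v - 8) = (v - 4)*(v - 1)*(v + 4)*(v + 2)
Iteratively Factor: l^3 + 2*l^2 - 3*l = (l - 1)*(l^2 + 3*l) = (l - 1)*(l + 3)*(l)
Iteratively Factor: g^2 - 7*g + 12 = (g - 3)*(g - 4)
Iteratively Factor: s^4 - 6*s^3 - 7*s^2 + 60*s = (s - 5)*(s^3 - s^2 - 12*s) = s*(s - 5)*(s^2 - s - 12) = s*(s - 5)*(s + 3)*(s - 4)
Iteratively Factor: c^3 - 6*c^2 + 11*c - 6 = (c - 3)*(c^2 - 3*c + 2) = (c - 3)*(c - 2)*(c - 1)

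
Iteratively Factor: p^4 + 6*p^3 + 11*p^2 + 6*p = (p + 3)*(p^3 + 3*p^2 + 2*p) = (p + 2)*(p + 3)*(p^2 + p) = (p + 1)*(p + 2)*(p + 3)*(p)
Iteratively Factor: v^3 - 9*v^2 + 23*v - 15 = (v - 1)*(v^2 - 8*v + 15) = (v - 3)*(v - 1)*(v - 5)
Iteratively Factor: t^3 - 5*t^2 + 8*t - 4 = (t - 2)*(t^2 - 3*t + 2) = (t - 2)^2*(t - 1)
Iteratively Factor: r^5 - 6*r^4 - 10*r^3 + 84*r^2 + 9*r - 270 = (r + 2)*(r^4 - 8*r^3 + 6*r^2 + 72*r - 135) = (r + 2)*(r + 3)*(r^3 - 11*r^2 + 39*r - 45) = (r - 3)*(r + 2)*(r + 3)*(r^2 - 8*r + 15) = (r - 5)*(r - 3)*(r + 2)*(r + 3)*(r - 3)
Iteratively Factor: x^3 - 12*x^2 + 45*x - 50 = (x - 5)*(x^2 - 7*x + 10) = (x - 5)^2*(x - 2)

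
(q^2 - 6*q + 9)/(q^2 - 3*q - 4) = (-q^2 + 6*q - 9)/(-q^2 + 3*q + 4)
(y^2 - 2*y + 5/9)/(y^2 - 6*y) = (y^2 - 2*y + 5/9)/(y*(y - 6))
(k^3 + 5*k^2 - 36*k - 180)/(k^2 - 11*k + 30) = (k^2 + 11*k + 30)/(k - 5)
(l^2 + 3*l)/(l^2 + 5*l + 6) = l/(l + 2)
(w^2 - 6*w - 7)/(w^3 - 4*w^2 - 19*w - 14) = 1/(w + 2)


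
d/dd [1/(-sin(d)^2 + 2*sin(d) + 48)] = 2*(sin(d) - 1)*cos(d)/((sin(d) - 8)^2*(sin(d) + 6)^2)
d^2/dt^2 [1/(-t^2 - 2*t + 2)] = 2*(t^2 + 2*t - 4*(t + 1)^2 - 2)/(t^2 + 2*t - 2)^3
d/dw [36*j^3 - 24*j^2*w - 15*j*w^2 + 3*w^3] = -24*j^2 - 30*j*w + 9*w^2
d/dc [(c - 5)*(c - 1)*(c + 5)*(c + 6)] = 4*c^3 + 15*c^2 - 62*c - 125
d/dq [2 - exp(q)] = -exp(q)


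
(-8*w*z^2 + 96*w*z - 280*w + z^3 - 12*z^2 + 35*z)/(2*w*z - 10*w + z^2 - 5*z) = (-8*w*z + 56*w + z^2 - 7*z)/(2*w + z)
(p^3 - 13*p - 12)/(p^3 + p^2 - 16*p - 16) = (p + 3)/(p + 4)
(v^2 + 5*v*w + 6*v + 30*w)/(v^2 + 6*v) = (v + 5*w)/v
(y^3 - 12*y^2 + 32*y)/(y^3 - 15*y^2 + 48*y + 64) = y*(y - 4)/(y^2 - 7*y - 8)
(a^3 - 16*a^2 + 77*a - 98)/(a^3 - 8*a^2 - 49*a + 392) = (a^2 - 9*a + 14)/(a^2 - a - 56)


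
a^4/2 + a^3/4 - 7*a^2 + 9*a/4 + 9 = (a/2 + 1/2)*(a - 3)*(a - 3/2)*(a + 4)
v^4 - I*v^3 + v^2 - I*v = v*(v - I)^2*(v + I)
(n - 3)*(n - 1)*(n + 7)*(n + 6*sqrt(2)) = n^4 + 3*n^3 + 6*sqrt(2)*n^3 - 25*n^2 + 18*sqrt(2)*n^2 - 150*sqrt(2)*n + 21*n + 126*sqrt(2)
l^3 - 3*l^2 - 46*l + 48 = (l - 8)*(l - 1)*(l + 6)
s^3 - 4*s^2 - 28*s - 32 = (s - 8)*(s + 2)^2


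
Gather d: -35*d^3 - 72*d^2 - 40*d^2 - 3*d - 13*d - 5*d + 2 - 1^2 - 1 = -35*d^3 - 112*d^2 - 21*d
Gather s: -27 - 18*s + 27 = -18*s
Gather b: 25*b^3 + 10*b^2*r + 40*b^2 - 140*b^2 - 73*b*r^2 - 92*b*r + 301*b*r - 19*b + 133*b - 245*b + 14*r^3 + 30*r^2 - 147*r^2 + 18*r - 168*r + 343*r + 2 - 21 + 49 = 25*b^3 + b^2*(10*r - 100) + b*(-73*r^2 + 209*r - 131) + 14*r^3 - 117*r^2 + 193*r + 30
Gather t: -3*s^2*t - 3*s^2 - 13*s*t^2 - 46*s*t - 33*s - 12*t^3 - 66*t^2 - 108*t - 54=-3*s^2 - 33*s - 12*t^3 + t^2*(-13*s - 66) + t*(-3*s^2 - 46*s - 108) - 54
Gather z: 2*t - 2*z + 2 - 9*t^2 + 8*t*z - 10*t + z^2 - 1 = -9*t^2 - 8*t + z^2 + z*(8*t - 2) + 1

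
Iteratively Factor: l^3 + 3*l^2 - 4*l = (l + 4)*(l^2 - l) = (l - 1)*(l + 4)*(l)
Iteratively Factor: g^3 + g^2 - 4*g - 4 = (g + 1)*(g^2 - 4) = (g + 1)*(g + 2)*(g - 2)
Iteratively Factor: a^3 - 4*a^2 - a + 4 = (a + 1)*(a^2 - 5*a + 4) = (a - 4)*(a + 1)*(a - 1)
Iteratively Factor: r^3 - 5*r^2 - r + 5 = (r + 1)*(r^2 - 6*r + 5) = (r - 1)*(r + 1)*(r - 5)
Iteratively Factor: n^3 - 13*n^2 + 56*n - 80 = (n - 5)*(n^2 - 8*n + 16) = (n - 5)*(n - 4)*(n - 4)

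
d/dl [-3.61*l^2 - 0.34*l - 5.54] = -7.22*l - 0.34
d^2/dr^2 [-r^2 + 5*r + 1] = -2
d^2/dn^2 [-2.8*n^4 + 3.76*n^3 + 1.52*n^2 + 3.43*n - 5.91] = -33.6*n^2 + 22.56*n + 3.04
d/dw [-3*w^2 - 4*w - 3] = -6*w - 4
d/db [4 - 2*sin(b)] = -2*cos(b)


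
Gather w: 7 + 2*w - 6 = 2*w + 1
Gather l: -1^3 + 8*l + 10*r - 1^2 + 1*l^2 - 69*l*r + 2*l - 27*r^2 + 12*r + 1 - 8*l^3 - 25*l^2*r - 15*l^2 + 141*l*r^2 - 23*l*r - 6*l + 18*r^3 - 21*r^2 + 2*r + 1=-8*l^3 + l^2*(-25*r - 14) + l*(141*r^2 - 92*r + 4) + 18*r^3 - 48*r^2 + 24*r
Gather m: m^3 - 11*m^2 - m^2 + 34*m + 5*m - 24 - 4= m^3 - 12*m^2 + 39*m - 28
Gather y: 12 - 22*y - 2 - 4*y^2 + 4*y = -4*y^2 - 18*y + 10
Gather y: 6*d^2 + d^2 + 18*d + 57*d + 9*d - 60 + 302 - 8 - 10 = 7*d^2 + 84*d + 224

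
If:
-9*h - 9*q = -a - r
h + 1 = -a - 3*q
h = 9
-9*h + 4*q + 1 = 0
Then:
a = -70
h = 9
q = 20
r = 331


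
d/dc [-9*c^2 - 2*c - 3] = -18*c - 2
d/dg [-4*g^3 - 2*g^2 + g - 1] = -12*g^2 - 4*g + 1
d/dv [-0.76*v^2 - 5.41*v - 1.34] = -1.52*v - 5.41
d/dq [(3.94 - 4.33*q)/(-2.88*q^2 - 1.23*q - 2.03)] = (-12.4704*q^2 + 22.6944*q + 13.6361)/(8.2944*q^4 + 7.0848*q^3 + 13.2057*q^2 + 4.9938*q + 4.1209)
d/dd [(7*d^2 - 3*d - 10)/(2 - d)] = (-7*d^2 + 28*d - 16)/(d^2 - 4*d + 4)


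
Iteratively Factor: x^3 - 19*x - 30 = (x + 2)*(x^2 - 2*x - 15) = (x - 5)*(x + 2)*(x + 3)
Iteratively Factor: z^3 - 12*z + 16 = (z - 2)*(z^2 + 2*z - 8) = (z - 2)^2*(z + 4)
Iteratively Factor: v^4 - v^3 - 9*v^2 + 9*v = (v)*(v^3 - v^2 - 9*v + 9) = v*(v + 3)*(v^2 - 4*v + 3) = v*(v - 3)*(v + 3)*(v - 1)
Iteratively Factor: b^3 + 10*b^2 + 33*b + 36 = (b + 4)*(b^2 + 6*b + 9) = (b + 3)*(b + 4)*(b + 3)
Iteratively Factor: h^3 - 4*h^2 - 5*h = (h)*(h^2 - 4*h - 5) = h*(h + 1)*(h - 5)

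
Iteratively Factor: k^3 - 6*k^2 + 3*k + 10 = (k - 2)*(k^2 - 4*k - 5) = (k - 2)*(k + 1)*(k - 5)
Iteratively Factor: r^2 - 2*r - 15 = (r - 5)*(r + 3)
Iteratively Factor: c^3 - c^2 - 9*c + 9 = (c + 3)*(c^2 - 4*c + 3) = (c - 1)*(c + 3)*(c - 3)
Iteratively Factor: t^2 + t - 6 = (t - 2)*(t + 3)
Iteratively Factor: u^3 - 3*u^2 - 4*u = (u - 4)*(u^2 + u) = (u - 4)*(u + 1)*(u)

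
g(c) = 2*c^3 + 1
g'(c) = 6*c^2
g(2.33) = 26.30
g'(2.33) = 32.57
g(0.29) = 1.05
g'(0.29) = 0.50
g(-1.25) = -2.91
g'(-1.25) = 9.38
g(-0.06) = 1.00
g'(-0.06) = 0.02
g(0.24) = 1.03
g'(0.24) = 0.35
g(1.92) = 15.16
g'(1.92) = 22.12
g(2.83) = 46.33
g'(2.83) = 48.05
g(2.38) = 27.96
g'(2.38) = 33.99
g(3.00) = 55.00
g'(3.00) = 54.00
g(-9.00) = -1457.00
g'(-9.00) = 486.00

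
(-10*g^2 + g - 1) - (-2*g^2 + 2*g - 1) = -8*g^2 - g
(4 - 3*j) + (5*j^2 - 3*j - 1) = 5*j^2 - 6*j + 3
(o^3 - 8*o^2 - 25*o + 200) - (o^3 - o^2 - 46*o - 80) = -7*o^2 + 21*o + 280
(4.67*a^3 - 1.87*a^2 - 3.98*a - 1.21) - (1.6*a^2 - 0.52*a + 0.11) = 4.67*a^3 - 3.47*a^2 - 3.46*a - 1.32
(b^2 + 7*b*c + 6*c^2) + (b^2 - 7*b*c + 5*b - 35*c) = 2*b^2 + 5*b + 6*c^2 - 35*c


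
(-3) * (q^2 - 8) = 24 - 3*q^2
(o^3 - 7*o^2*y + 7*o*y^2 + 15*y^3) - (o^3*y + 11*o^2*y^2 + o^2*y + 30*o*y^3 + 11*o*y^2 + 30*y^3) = -o^3*y + o^3 - 11*o^2*y^2 - 8*o^2*y - 30*o*y^3 - 4*o*y^2 - 15*y^3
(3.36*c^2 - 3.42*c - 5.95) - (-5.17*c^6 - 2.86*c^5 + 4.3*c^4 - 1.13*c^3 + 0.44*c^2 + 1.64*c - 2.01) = 5.17*c^6 + 2.86*c^5 - 4.3*c^4 + 1.13*c^3 + 2.92*c^2 - 5.06*c - 3.94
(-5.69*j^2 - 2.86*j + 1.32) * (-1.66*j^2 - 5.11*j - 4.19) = 9.4454*j^4 + 33.8235*j^3 + 36.2645*j^2 + 5.2382*j - 5.5308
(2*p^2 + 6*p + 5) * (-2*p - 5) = -4*p^3 - 22*p^2 - 40*p - 25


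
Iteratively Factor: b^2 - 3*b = (b)*(b - 3)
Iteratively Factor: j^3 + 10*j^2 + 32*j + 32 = (j + 4)*(j^2 + 6*j + 8) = (j + 4)^2*(j + 2)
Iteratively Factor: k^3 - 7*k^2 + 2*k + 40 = (k - 4)*(k^2 - 3*k - 10) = (k - 5)*(k - 4)*(k + 2)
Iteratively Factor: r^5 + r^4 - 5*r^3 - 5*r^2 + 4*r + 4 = (r + 2)*(r^4 - r^3 - 3*r^2 + r + 2) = (r + 1)*(r + 2)*(r^3 - 2*r^2 - r + 2) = (r - 1)*(r + 1)*(r + 2)*(r^2 - r - 2) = (r - 2)*(r - 1)*(r + 1)*(r + 2)*(r + 1)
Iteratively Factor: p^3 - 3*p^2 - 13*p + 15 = (p + 3)*(p^2 - 6*p + 5) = (p - 5)*(p + 3)*(p - 1)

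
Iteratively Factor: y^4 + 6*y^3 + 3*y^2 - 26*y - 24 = (y + 4)*(y^3 + 2*y^2 - 5*y - 6) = (y + 1)*(y + 4)*(y^2 + y - 6) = (y - 2)*(y + 1)*(y + 4)*(y + 3)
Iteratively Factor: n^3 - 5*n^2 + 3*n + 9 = (n - 3)*(n^2 - 2*n - 3) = (n - 3)*(n + 1)*(n - 3)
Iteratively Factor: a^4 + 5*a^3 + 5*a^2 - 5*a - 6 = (a + 1)*(a^3 + 4*a^2 + a - 6) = (a + 1)*(a + 2)*(a^2 + 2*a - 3) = (a - 1)*(a + 1)*(a + 2)*(a + 3)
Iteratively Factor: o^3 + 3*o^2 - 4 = (o + 2)*(o^2 + o - 2) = (o - 1)*(o + 2)*(o + 2)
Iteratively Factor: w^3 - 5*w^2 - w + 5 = (w - 5)*(w^2 - 1) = (w - 5)*(w + 1)*(w - 1)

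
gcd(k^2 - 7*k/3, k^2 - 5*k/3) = k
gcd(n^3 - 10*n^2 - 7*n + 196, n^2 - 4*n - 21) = n - 7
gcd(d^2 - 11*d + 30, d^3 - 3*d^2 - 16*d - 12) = d - 6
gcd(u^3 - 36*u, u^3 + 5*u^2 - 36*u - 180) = u^2 - 36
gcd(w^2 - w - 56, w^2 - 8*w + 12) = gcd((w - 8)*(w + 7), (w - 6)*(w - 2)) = 1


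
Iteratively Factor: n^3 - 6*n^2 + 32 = (n - 4)*(n^2 - 2*n - 8) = (n - 4)*(n + 2)*(n - 4)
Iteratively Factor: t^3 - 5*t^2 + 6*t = (t)*(t^2 - 5*t + 6) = t*(t - 2)*(t - 3)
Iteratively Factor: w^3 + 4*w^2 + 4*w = (w)*(w^2 + 4*w + 4) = w*(w + 2)*(w + 2)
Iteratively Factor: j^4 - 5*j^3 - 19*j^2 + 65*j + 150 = (j - 5)*(j^3 - 19*j - 30) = (j - 5)^2*(j^2 + 5*j + 6) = (j - 5)^2*(j + 2)*(j + 3)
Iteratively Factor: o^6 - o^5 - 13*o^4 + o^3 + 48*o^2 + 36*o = (o + 2)*(o^5 - 3*o^4 - 7*o^3 + 15*o^2 + 18*o) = o*(o + 2)*(o^4 - 3*o^3 - 7*o^2 + 15*o + 18) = o*(o - 3)*(o + 2)*(o^3 - 7*o - 6) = o*(o - 3)*(o + 2)^2*(o^2 - 2*o - 3) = o*(o - 3)^2*(o + 2)^2*(o + 1)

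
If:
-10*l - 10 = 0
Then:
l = -1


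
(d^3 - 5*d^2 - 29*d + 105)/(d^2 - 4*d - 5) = (-d^3 + 5*d^2 + 29*d - 105)/(-d^2 + 4*d + 5)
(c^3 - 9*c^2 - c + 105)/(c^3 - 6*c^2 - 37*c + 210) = (c + 3)/(c + 6)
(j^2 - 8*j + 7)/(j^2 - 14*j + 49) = (j - 1)/(j - 7)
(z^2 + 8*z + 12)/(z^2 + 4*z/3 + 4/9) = 9*(z^2 + 8*z + 12)/(9*z^2 + 12*z + 4)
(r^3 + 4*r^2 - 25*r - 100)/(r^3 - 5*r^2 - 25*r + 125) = (r + 4)/(r - 5)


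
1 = 1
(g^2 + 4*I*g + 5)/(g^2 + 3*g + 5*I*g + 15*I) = (g - I)/(g + 3)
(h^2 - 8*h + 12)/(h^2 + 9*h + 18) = (h^2 - 8*h + 12)/(h^2 + 9*h + 18)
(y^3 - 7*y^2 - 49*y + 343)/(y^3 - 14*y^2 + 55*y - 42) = (y^2 - 49)/(y^2 - 7*y + 6)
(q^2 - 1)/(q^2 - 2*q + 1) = (q + 1)/(q - 1)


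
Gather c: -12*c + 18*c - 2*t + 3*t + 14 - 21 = 6*c + t - 7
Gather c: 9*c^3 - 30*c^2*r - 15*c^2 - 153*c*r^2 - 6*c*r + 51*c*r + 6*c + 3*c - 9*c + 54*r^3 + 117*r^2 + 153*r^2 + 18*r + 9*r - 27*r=9*c^3 + c^2*(-30*r - 15) + c*(-153*r^2 + 45*r) + 54*r^3 + 270*r^2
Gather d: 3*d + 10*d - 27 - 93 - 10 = 13*d - 130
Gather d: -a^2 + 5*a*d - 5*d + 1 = -a^2 + d*(5*a - 5) + 1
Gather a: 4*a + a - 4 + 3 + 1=5*a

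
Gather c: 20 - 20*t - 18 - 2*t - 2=-22*t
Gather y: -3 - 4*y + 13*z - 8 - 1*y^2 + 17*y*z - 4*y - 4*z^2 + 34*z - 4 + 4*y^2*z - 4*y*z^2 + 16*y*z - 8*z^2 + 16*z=y^2*(4*z - 1) + y*(-4*z^2 + 33*z - 8) - 12*z^2 + 63*z - 15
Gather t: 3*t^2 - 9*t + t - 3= 3*t^2 - 8*t - 3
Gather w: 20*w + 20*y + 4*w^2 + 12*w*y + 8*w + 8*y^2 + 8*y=4*w^2 + w*(12*y + 28) + 8*y^2 + 28*y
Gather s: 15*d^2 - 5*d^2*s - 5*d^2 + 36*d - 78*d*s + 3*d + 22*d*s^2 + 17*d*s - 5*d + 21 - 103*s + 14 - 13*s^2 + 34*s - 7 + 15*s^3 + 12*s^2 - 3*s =10*d^2 + 34*d + 15*s^3 + s^2*(22*d - 1) + s*(-5*d^2 - 61*d - 72) + 28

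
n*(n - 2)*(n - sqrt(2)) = n^3 - 2*n^2 - sqrt(2)*n^2 + 2*sqrt(2)*n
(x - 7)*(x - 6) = x^2 - 13*x + 42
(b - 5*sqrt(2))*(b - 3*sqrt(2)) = b^2 - 8*sqrt(2)*b + 30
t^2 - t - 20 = (t - 5)*(t + 4)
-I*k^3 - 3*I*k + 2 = (k - 2*I)*(k + I)*(-I*k + 1)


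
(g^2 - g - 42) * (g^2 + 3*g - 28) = g^4 + 2*g^3 - 73*g^2 - 98*g + 1176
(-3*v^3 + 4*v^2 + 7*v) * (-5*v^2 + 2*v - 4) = 15*v^5 - 26*v^4 - 15*v^3 - 2*v^2 - 28*v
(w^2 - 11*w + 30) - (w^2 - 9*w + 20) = 10 - 2*w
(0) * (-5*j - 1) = 0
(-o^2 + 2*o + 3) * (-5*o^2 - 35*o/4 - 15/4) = 5*o^4 - 5*o^3/4 - 115*o^2/4 - 135*o/4 - 45/4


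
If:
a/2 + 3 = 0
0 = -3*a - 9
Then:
No Solution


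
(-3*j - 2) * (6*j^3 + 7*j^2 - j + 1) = -18*j^4 - 33*j^3 - 11*j^2 - j - 2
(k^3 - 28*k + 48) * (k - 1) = k^4 - k^3 - 28*k^2 + 76*k - 48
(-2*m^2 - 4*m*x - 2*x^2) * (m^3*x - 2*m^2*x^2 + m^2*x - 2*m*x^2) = -2*m^5*x - 2*m^4*x + 6*m^3*x^3 + 4*m^2*x^4 + 6*m^2*x^3 + 4*m*x^4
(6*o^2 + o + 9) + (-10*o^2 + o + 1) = -4*o^2 + 2*o + 10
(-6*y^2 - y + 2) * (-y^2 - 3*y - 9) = 6*y^4 + 19*y^3 + 55*y^2 + 3*y - 18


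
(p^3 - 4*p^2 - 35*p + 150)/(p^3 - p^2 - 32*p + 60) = (p - 5)/(p - 2)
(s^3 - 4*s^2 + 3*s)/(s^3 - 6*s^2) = (s^2 - 4*s + 3)/(s*(s - 6))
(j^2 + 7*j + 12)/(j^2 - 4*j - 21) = (j + 4)/(j - 7)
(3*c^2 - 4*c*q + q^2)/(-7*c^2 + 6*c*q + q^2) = (-3*c + q)/(7*c + q)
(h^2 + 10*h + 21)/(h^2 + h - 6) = (h + 7)/(h - 2)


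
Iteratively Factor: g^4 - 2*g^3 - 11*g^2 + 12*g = (g - 1)*(g^3 - g^2 - 12*g) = (g - 1)*(g + 3)*(g^2 - 4*g) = (g - 4)*(g - 1)*(g + 3)*(g)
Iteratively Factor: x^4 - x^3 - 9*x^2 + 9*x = (x - 1)*(x^3 - 9*x) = (x - 3)*(x - 1)*(x^2 + 3*x) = (x - 3)*(x - 1)*(x + 3)*(x)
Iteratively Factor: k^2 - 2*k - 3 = (k + 1)*(k - 3)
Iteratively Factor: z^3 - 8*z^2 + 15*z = (z)*(z^2 - 8*z + 15) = z*(z - 3)*(z - 5)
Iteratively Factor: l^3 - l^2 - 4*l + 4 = (l + 2)*(l^2 - 3*l + 2) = (l - 2)*(l + 2)*(l - 1)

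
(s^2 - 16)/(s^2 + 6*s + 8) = (s - 4)/(s + 2)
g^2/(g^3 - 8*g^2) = 1/(g - 8)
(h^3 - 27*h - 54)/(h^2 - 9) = (h^2 - 3*h - 18)/(h - 3)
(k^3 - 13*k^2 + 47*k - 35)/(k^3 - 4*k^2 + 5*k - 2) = (k^2 - 12*k + 35)/(k^2 - 3*k + 2)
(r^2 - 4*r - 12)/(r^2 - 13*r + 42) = (r + 2)/(r - 7)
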